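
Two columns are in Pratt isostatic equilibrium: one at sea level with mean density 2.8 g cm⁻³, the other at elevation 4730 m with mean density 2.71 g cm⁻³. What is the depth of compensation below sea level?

142000 m

ρ_ref D = ρ (D + h) → D (ρ_ref − ρ) = ρ h.
D = ρ h/(ρ_ref − ρ) = 2.71 × 4730 m/(2.8 − 2.71) = 142000 m.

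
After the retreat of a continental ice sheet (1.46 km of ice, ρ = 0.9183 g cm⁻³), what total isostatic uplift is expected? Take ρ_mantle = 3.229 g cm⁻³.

0.415 km

Removing the load lets mantle flow back in; uplift u satisfies ρ_ice t = ρ_m u.
u = t ρ_ice/ρ_m = 1.46 km × 0.9183/3.229 = 0.415 km.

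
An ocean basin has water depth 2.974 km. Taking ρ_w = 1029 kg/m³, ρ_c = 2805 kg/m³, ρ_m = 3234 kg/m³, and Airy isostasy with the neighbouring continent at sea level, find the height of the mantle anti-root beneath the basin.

12.3 km

Isostatic balance requires: replacing crust with seawater at the top is compensated by replacing crust with mantle at the base: d (ρ_c − ρ_w) = a (ρ_m − ρ_c).
a = d (ρ_c − ρ_w)/(ρ_m − ρ_c) = 2.974 km × 1776/429 = 12.3 km.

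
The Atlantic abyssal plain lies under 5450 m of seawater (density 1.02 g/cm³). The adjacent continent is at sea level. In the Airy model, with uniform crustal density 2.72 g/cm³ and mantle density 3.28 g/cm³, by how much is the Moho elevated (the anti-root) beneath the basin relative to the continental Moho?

Balancing pressure at the compensation depth: replacing crust with seawater at the top is compensated by replacing crust with mantle at the base: d (ρ_c − ρ_w) = a (ρ_m − ρ_c).
a = d (ρ_c − ρ_w)/(ρ_m − ρ_c) = 5450 m × 1.7/0.56 = 16500 m.

16500 m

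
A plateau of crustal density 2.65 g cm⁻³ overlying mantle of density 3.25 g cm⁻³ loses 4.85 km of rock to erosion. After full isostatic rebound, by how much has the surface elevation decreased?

0.895 km

Rebound u = e ρ_c/ρ_m = 4.85 km × 2.65/3.25 = 3.955 km.
Net surface drop = e − u = 4.85 km − 3.955 km = e (ρ_m − ρ_c)/ρ_m = 0.895 km.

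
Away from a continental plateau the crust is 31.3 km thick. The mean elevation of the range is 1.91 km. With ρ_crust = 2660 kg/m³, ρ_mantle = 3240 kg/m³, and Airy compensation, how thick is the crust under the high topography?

42 km

Root depth r = h ρ_c / (ρ_m − ρ_c) = 1.91 km × 2660 / 580 = 8.76 km.
Total thickness = T + h + r = 31.3 km + 1.91 km + 8.76 km = 42 km.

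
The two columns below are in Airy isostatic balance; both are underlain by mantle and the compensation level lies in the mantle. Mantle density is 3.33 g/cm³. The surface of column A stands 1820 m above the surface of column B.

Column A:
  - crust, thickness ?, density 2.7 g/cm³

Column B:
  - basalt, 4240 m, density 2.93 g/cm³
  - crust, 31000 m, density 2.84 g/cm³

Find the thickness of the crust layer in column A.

36400 m

Take the compensation level at the base of the deeper column (depth z_c below the surface of column A) and equate Σ ρ_i t_i down to z_c; mantle fills any gap and the z_c terms cancel.
Column A: x×2.7 + (z_c − 0 − x)×3.33
Column B: 1820×0 + 4240×2.93 + 31000×2.84 + (z_c − 1820 − 35240)×3.33
The z_c×3.33 term appears on both sides and cancels. Collect the known terms of each column as K = Σ(ρt)_known − 3.33 × (depth of known layers): K_A = 0 − 3.33×0 = 0; K_B = 100463.2 − 3.33×(1820 + 35240) = −22946.6.
Balance: K_A − x×(3.33 − 2.7) = K_B, so x = (K_A − K_B)/(3.33 − 2.7) = 22946.6/0.63 = 36400 m.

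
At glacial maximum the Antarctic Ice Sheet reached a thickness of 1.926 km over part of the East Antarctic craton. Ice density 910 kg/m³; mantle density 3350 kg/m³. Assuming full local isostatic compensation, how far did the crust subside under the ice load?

0.523 km

In Airy isostatic equilibrium: the ice load ρ_ice t is balanced by mantle displaced below, ρ_m s.
s = t ρ_ice / ρ_m = 1.926 km × 910/3350 = 0.523 km.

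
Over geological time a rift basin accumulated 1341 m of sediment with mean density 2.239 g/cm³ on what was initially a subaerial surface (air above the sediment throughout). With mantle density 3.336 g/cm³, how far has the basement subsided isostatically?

Subaerial load: s = t ρ_sed / ρ_m = 1341 m × 2.239/3.336 = 900 m.

900 m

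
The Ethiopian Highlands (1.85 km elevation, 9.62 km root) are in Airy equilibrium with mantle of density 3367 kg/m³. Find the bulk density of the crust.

2820 kg/m³

ρ_c h = (ρ_m − ρ_c) r → ρ_c (h + r) = ρ_m r → ρ_c = ρ_m r / (h + r).
ρ_c = 3367 × 9.62 km / (1.85 km + 9.62 km) = 2820 kg/m³.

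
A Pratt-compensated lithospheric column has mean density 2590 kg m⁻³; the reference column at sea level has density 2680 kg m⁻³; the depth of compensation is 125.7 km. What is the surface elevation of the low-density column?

ρ_ref D = ρ (D + h) → h = D (ρ_ref − ρ)/ρ.
h = 125.7 km × (2680 − 2590)/2590 = 4.37 km.

4.37 km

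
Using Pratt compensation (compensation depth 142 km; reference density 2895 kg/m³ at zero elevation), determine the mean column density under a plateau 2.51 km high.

2840 kg/m³

Pratt balance: ρ_ref D = ρ (D + h).
ρ = ρ_ref D/(D + h) = 2895 × 142 km/(142 km + 2.51 km) = 2840 kg/m³.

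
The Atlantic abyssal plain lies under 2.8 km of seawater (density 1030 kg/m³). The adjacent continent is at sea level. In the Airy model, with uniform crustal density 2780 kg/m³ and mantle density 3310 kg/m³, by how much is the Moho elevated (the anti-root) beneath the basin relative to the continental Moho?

9.25 km

In Airy isostatic equilibrium: replacing crust with seawater at the top is compensated by replacing crust with mantle at the base: d (ρ_c − ρ_w) = a (ρ_m − ρ_c).
a = d (ρ_c − ρ_w)/(ρ_m − ρ_c) = 2.8 km × 1750/530 = 9.25 km.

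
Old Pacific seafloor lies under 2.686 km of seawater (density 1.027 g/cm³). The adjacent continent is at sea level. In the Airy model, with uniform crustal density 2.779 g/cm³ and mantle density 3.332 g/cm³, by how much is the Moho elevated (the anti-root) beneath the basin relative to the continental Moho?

Equating mass per unit area of the two columns: replacing crust with seawater at the top is compensated by replacing crust with mantle at the base: d (ρ_c − ρ_w) = a (ρ_m − ρ_c).
a = d (ρ_c − ρ_w)/(ρ_m − ρ_c) = 2.686 km × 1.752/0.553 = 8.51 km.

8.51 km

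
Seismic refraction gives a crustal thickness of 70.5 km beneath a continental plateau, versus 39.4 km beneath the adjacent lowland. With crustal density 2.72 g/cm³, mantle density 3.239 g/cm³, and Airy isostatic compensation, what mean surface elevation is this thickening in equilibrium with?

4.98 km

Excess crust Δ = 70.5 km − 39.4 km = 31.1 km, split between elevation h and root r with h + r = Δ.
Airy balance ρ_c h = (ρ_m − ρ_c) r gives r = h ρ_c/(ρ_m − ρ_c), so h (1 + ρ_c/(ρ_m − ρ_c)) = Δ, i.e. h = Δ (ρ_m − ρ_c)/ρ_m.
h = 31.1 km × 0.519/3.239 = 4.98 km.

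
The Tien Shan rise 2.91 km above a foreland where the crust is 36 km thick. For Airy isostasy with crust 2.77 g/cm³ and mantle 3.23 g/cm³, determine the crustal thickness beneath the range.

Root depth r = h ρ_c / (ρ_m − ρ_c) = 2.91 km × 2.77 / 0.46 = 17.52 km.
Total thickness = T + h + r = 36 km + 2.91 km + 17.52 km = 56.4 km.

56.4 km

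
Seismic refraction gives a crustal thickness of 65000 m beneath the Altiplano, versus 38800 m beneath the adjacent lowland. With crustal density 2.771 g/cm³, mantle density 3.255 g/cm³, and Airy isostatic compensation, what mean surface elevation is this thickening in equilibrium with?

3900 m

Excess crust Δ = 65000 m − 38800 m = 26200 m, split between elevation h and root r with h + r = Δ.
Airy balance ρ_c h = (ρ_m − ρ_c) r gives r = h ρ_c/(ρ_m − ρ_c), so h (1 + ρ_c/(ρ_m − ρ_c)) = Δ, i.e. h = Δ (ρ_m − ρ_c)/ρ_m.
h = 26200 m × 0.484/3.255 = 3900 m.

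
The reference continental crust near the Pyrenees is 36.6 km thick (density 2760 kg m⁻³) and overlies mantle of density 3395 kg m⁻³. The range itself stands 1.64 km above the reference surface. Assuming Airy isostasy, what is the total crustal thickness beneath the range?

45.4 km

Root depth r = h ρ_c / (ρ_m − ρ_c) = 1.64 km × 2760 / 635 = 7.128 km.
Total thickness = T + h + r = 36.6 km + 1.64 km + 7.128 km = 45.4 km.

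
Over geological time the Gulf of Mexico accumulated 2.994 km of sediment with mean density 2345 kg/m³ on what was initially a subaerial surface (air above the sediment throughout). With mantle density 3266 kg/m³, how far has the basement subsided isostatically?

Subaerial load: s = t ρ_sed / ρ_m = 2.994 km × 2345/3266 = 2.15 km.

2.15 km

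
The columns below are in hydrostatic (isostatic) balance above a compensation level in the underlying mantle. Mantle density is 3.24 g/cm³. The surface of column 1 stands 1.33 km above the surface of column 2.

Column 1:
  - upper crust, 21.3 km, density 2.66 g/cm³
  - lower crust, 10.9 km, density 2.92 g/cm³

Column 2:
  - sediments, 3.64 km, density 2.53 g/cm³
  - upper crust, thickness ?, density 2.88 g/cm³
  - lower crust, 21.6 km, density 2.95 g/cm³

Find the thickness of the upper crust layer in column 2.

Take the compensation level at the base of the deeper column (depth z_c below the surface of column 1) and equate Σ ρ_i t_i down to z_c; mantle fills any gap and the z_c terms cancel.
Column 1: 21.3×2.66 + 10.9×2.92 + (z_c − 32.2)×3.24
Column 2: 1.33×0 + 3.64×2.53 + x×2.88 + 21.6×2.95 + (z_c − 1.33 − 25.24 − x)×3.24
The z_c×3.24 term appears on both sides and cancels. Collect the known terms of each column as K = Σ(ρt)_known − 3.24 × (depth of known layers): K_1 = 88.486 − 3.24×32.2 = −15.842; K_2 = 72.9292 − 3.24×(1.33 + 25.24) = −13.1576.
Balance: K_1 = K_2 − x×(3.24 − 2.88), so x = (K_2 − K_1)/(3.24 − 2.88) = 2.6844/0.36 = 7.46 km.

7.46 km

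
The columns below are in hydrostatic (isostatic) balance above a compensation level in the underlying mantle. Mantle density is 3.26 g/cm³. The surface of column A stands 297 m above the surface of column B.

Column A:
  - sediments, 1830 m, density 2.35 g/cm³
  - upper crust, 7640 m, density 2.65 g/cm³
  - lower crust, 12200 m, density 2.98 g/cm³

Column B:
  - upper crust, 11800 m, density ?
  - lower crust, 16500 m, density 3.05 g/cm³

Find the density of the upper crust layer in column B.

2.81 g/cm³

Take the compensation level at the base of the deeper column (depth z_c below the surface of column A) and equate Σ ρ_i t_i down to z_c; mantle fills any gap and the z_c terms cancel.
Column A: 1830×2.35 + 7640×2.65 + 12200×2.98 + (z_c − 21670)×3.26
Column B: 297×0 + 11800×ρ + 16500×3.05 + (z_c − 297 − 28300)×3.26
The z_c×3.26 term appears on both sides and cancels. Collect the known terms of each column as K = Σ(ρt)_known − 3.26 × (depth of known layers): K_A = 60902.5 − 3.26×21670 = −9741.7; K_B = 50325 − 3.26×(297 + 28300) = −42901.22.
Balance: K_A = K_B + 11800×ρ, so ρ = (K_A − K_B)/11800 = 33159.5/11800 = 2.81 g/cm³.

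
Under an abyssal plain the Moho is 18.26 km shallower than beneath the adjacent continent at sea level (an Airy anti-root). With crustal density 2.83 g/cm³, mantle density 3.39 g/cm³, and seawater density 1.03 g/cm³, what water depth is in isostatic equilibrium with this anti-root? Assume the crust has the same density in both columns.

5.68 km

Replacing a thickness d of crust by seawater at the top must be balanced by replacing crust with mantle at the base: d (ρ_c − ρ_w) = a (ρ_m − ρ_c).
d = a (ρ_m − ρ_c)/(ρ_c − ρ_w) = 18.26 km × 0.56/1.8 = 5.68 km.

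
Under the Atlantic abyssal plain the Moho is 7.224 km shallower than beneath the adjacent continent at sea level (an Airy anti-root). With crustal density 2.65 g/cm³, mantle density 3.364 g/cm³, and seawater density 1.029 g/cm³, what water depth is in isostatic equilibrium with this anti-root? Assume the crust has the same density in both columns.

Replacing a thickness d of crust by seawater at the top must be balanced by replacing crust with mantle at the base: d (ρ_c − ρ_w) = a (ρ_m − ρ_c).
d = a (ρ_m − ρ_c)/(ρ_c − ρ_w) = 7.224 km × 0.714/1.621 = 3.18 km.

3.18 km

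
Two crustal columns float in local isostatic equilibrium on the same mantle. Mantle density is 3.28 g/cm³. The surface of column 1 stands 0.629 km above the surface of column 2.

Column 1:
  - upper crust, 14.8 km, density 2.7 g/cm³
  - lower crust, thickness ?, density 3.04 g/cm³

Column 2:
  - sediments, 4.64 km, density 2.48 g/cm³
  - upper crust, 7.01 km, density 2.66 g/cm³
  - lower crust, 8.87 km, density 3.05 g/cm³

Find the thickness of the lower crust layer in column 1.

Take the compensation level at the base of the deeper column (depth z_c below the surface of column 1) and equate Σ ρ_i t_i down to z_c; mantle fills any gap and the z_c terms cancel.
Column 1: 14.8×2.7 + x×3.04 + (z_c − 14.8 − x)×3.28
Column 2: 0.629×0 + 4.64×2.48 + 7.01×2.66 + 8.87×3.05 + (z_c − 0.629 − 20.52)×3.28
The z_c×3.28 term appears on both sides and cancels. Collect the known terms of each column as K = Σ(ρt)_known − 3.28 × (depth of known layers): K_1 = 39.96 − 3.28×14.8 = −8.584; K_2 = 57.2073 − 3.28×(0.629 + 20.52) = −12.16142.
Balance: K_1 − x×(3.28 − 3.04) = K_2, so x = (K_1 − K_2)/(3.28 − 3.04) = 3.57742/0.24 = 14.9 km.

14.9 km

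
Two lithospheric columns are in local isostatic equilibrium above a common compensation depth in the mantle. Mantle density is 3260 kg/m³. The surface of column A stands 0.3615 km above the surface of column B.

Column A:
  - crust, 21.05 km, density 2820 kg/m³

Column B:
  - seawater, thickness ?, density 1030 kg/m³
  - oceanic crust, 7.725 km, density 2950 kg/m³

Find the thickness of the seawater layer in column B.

2.55 km

Take the compensation level at the base of the deeper column (depth z_c below the surface of column A) and equate Σ ρ_i t_i down to z_c; mantle fills any gap and the z_c terms cancel.
Column A: 21.05×2820 + (z_c − 21.05)×3260
Column B: 0.3615×0 + x×1030 + 7.725×2950 + (z_c − 0.3615 − 7.725 − x)×3260
The z_c×3260 term appears on both sides and cancels. Collect the known terms of each column as K = Σ(ρt)_known − 3260 × (depth of known layers): K_A = 59361 − 3260×21.05 = −9262; K_B = 22788.75 − 3260×(0.3615 + 7.725) = −3573.24.
Balance: K_A = K_B − x×(3260 − 1030), so x = (K_B − K_A)/(3260 − 1030) = 5688.76/2230 = 2.55 km.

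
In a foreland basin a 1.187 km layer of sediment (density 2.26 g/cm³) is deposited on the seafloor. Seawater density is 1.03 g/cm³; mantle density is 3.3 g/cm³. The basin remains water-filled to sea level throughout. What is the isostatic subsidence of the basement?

0.643 km

Submarine loading: the sediment displaces seawater, and the subsidence is in turn flooded, so s (ρ_m − ρ_w) = t (ρ_sed − ρ_w).
s = 1.187 km × (2.26 − 1.03) / (3.3 − 1.03) = 0.643 km.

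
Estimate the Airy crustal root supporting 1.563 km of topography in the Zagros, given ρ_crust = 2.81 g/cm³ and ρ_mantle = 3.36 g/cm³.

Isostatic balance requires: the weight of the topography is balanced by the buoyancy of the root, ρ_c h = (ρ_m − ρ_c) r.
r = h · ρ_c / (ρ_m − ρ_c) = 1.563 km × 2.81 / (3.36 − 2.81) = 7.99 km.

7.99 km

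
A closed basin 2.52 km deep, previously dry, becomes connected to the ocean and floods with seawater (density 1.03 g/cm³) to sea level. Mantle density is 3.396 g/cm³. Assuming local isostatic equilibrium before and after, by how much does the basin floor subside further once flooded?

After flooding the water column is d + s deep. Its weight must equal the weight of mantle displaced by the extra subsidence s: (d + s) ρ_w = s ρ_m.
s = d ρ_w / (ρ_m − ρ_w) = 2.52 km × 1.03/(3.396 − 1.03) = 1.1 km.

1.1 km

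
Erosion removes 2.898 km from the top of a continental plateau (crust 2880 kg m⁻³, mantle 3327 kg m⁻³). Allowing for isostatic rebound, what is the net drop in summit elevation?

Rebound u = e ρ_c/ρ_m = 2.898 km × 2880/3327 = 2.509 km.
Net surface drop = e − u = 2.898 km − 2.509 km = e (ρ_m − ρ_c)/ρ_m = 0.389 km.

0.389 km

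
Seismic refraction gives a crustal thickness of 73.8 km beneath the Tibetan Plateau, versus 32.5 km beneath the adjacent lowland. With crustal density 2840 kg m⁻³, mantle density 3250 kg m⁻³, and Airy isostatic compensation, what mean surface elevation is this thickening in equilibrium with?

5.21 km

Excess crust Δ = 73.8 km − 32.5 km = 41.3 km, split between elevation h and root r with h + r = Δ.
Airy balance ρ_c h = (ρ_m − ρ_c) r gives r = h ρ_c/(ρ_m − ρ_c), so h (1 + ρ_c/(ρ_m − ρ_c)) = Δ, i.e. h = Δ (ρ_m − ρ_c)/ρ_m.
h = 41.3 km × 410/3250 = 5.21 km.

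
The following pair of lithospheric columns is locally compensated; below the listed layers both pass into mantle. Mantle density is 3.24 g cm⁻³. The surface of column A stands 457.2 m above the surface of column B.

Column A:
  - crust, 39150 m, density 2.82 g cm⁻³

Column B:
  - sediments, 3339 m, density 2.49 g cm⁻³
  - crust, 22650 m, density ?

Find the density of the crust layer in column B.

2.69 g cm⁻³

Take the compensation level at the base of the deeper column (depth z_c below the surface of column A) and equate Σ ρ_i t_i down to z_c; mantle fills any gap and the z_c terms cancel.
Column A: 39150×2.82 + (z_c − 39150)×3.24
Column B: 457.2×0 + 3339×2.49 + 22650×ρ + (z_c − 457.2 − 25989)×3.24
The z_c×3.24 term appears on both sides and cancels. Collect the known terms of each column as K = Σ(ρt)_known − 3.24 × (depth of known layers): K_A = 110403 − 3.24×39150 = −16443; K_B = 8314.11 − 3.24×(457.2 + 25989) = −77371.578.
Balance: K_A = K_B + 22650×ρ, so ρ = (K_A − K_B)/22650 = 60928.6/22650 = 2.69 g cm⁻³.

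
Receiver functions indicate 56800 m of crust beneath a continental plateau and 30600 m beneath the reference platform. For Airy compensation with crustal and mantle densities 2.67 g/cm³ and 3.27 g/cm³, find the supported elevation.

4810 m

Excess crust Δ = 56800 m − 30600 m = 26200 m, split between elevation h and root r with h + r = Δ.
Airy balance ρ_c h = (ρ_m − ρ_c) r gives r = h ρ_c/(ρ_m − ρ_c), so h (1 + ρ_c/(ρ_m − ρ_c)) = Δ, i.e. h = Δ (ρ_m − ρ_c)/ρ_m.
h = 26200 m × 0.6/3.27 = 4810 m.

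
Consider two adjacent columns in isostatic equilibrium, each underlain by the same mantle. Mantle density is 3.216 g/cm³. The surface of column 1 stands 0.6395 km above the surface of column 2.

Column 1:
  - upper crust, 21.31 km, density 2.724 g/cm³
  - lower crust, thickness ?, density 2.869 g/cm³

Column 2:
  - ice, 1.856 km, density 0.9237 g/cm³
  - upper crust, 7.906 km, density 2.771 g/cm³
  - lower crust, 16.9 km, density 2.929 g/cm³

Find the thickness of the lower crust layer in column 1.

12.1 km

Take the compensation level at the base of the deeper column (depth z_c below the surface of column 1) and equate Σ ρ_i t_i down to z_c; mantle fills any gap and the z_c terms cancel.
Column 1: 21.31×2.724 + x×2.869 + (z_c − 21.31 − x)×3.216
Column 2: 0.6395×0 + 1.856×0.9237 + 7.906×2.771 + 16.9×2.929 + (z_c − 0.6395 − 26.662)×3.216
The z_c×3.216 term appears on both sides and cancels. Collect the known terms of each column as K = Σ(ρt)_known − 3.216 × (depth of known layers): K_1 = 58.04844 − 3.216×21.31 = −10.48452; K_2 = 73.1220132 − 3.216×(0.6395 + 26.662) = −14.6796108.
Balance: K_1 − x×(3.216 − 2.869) = K_2, so x = (K_1 − K_2)/(3.216 − 2.869) = 4.19509/0.347 = 12.1 km.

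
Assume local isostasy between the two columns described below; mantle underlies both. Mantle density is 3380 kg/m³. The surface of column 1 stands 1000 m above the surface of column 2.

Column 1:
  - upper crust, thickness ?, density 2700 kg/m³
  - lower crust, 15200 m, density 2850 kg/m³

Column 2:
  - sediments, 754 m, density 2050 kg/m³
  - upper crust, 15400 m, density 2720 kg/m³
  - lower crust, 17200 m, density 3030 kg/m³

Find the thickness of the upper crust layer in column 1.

18400 m

Take the compensation level at the base of the deeper column (depth z_c below the surface of column 1) and equate Σ ρ_i t_i down to z_c; mantle fills any gap and the z_c terms cancel.
Column 1: x×2700 + 15200×2850 + (z_c − 15200 − x)×3380
Column 2: 1000×0 + 754×2050 + 15400×2720 + 17200×3030 + (z_c − 1000 − 33354)×3380
The z_c×3380 term appears on both sides and cancels. Collect the known terms of each column as K = Σ(ρt)_known − 3380 × (depth of known layers): K_1 = 43320000 − 3380×15200 = −8056000; K_2 = 95549700 − 3380×(1000 + 33354) = −20566820.
Balance: K_1 − x×(3380 − 2700) = K_2, so x = (K_1 − K_2)/(3380 − 2700) = 12510800/680 = 18400 m.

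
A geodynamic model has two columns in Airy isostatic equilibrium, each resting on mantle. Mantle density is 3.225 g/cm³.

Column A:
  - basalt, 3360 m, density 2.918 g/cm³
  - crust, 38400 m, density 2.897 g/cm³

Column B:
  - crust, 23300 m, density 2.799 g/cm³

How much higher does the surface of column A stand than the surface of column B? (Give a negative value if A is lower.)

1150 m

For any compensation level in the mantle, the mantle terms cancel and isostasy reduces to e = (Σt_A − Σt_B) − (Σ(ρt)_A − Σ(ρt)_B) / ρ_m.
Σt_A = 41760 m; Σt_B = 23300 m; Σ(ρt)_A = 121049.28; Σ(ρt)_B = 65216.7 (in m·g/cm³).
e = (41760 − 23300) − (121049.28 − 65216.7) / 3.225 = 1150 m.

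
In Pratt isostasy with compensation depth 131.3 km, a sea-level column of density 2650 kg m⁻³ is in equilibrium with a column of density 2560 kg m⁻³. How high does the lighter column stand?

4.62 km

ρ_ref D = ρ (D + h) → h = D (ρ_ref − ρ)/ρ.
h = 131.3 km × (2650 − 2560)/2560 = 4.62 km.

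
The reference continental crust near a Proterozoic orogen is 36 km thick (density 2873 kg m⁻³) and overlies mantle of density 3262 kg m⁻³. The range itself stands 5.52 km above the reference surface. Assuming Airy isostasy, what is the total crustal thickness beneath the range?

Root depth r = h ρ_c / (ρ_m − ρ_c) = 5.52 km × 2873 / 389 = 40.77 km.
Total thickness = T + h + r = 36 km + 5.52 km + 40.77 km = 82.3 km.

82.3 km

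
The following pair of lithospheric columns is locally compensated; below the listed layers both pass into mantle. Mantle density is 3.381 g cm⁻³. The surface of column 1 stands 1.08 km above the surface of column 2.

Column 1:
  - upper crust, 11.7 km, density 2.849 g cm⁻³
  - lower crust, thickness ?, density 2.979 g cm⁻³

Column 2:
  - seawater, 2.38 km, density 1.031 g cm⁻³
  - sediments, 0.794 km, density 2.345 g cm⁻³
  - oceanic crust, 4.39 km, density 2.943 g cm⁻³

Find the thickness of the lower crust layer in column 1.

Take the compensation level at the base of the deeper column (depth z_c below the surface of column 1) and equate Σ ρ_i t_i down to z_c; mantle fills any gap and the z_c terms cancel.
Column 1: 11.7×2.849 + x×2.979 + (z_c − 11.7 − x)×3.381
Column 2: 1.08×0 + 2.38×1.031 + 0.794×2.345 + 4.39×2.943 + (z_c − 1.08 − 7.564)×3.381
The z_c×3.381 term appears on both sides and cancels. Collect the known terms of each column as K = Σ(ρt)_known − 3.381 × (depth of known layers): K_1 = 33.3333 − 3.381×11.7 = −6.2244; K_2 = 17.23548 − 3.381×(1.08 + 7.564) = −11.989884.
Balance: K_1 − x×(3.381 − 2.979) = K_2, so x = (K_1 − K_2)/(3.381 − 2.979) = 5.76548/0.402 = 14.3 km.

14.3 km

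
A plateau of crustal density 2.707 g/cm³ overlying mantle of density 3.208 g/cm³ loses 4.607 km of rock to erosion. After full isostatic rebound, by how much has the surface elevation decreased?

Rebound u = e ρ_c/ρ_m = 4.607 km × 2.707/3.208 = 3.888 km.
Net surface drop = e − u = 4.607 km − 3.888 km = e (ρ_m − ρ_c)/ρ_m = 0.719 km.

0.719 km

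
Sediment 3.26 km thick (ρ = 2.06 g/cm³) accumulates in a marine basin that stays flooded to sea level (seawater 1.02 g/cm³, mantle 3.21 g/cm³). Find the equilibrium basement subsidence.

Submarine loading: the sediment displaces seawater, and the subsidence is in turn flooded, so s (ρ_m − ρ_w) = t (ρ_sed − ρ_w).
s = 3.26 km × (2.06 − 1.02) / (3.21 − 1.02) = 1.55 km.

1.55 km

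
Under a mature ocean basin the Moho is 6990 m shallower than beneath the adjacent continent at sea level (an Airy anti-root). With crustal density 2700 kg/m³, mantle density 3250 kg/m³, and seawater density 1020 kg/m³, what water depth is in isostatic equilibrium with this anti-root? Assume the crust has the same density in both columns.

2290 m

Replacing a thickness d of crust by seawater at the top must be balanced by replacing crust with mantle at the base: d (ρ_c − ρ_w) = a (ρ_m − ρ_c).
d = a (ρ_m − ρ_c)/(ρ_c − ρ_w) = 6990 m × 550/1680 = 2290 m.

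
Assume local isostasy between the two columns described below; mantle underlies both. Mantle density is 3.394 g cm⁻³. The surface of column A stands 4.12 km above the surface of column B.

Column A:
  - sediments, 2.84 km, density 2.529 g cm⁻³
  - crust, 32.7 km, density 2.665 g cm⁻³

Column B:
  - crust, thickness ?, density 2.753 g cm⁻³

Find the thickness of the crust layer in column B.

19.2 km

Take the compensation level at the base of the deeper column (depth z_c below the surface of column A) and equate Σ ρ_i t_i down to z_c; mantle fills any gap and the z_c terms cancel.
Column A: 2.84×2.529 + 32.7×2.665 + (z_c − 35.54)×3.394
Column B: 4.12×0 + x×2.753 + (z_c − 4.12 − 0 − x)×3.394
The z_c×3.394 term appears on both sides and cancels. Collect the known terms of each column as K = Σ(ρt)_known − 3.394 × (depth of known layers): K_A = 94.32786 − 3.394×35.54 = −26.2949; K_B = 0 − 3.394×(4.12 + 0) = −13.98328.
Balance: K_A = K_B − x×(3.394 − 2.753), so x = (K_B − K_A)/(3.394 − 2.753) = 12.3116/0.641 = 19.2 km.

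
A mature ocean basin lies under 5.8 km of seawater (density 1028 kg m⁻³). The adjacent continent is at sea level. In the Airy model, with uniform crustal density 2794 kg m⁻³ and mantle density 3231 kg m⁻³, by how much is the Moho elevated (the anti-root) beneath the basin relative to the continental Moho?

In Airy isostatic equilibrium: replacing crust with seawater at the top is compensated by replacing crust with mantle at the base: d (ρ_c − ρ_w) = a (ρ_m − ρ_c).
a = d (ρ_c − ρ_w)/(ρ_m − ρ_c) = 5.8 km × 1766/437 = 23.4 km.

23.4 km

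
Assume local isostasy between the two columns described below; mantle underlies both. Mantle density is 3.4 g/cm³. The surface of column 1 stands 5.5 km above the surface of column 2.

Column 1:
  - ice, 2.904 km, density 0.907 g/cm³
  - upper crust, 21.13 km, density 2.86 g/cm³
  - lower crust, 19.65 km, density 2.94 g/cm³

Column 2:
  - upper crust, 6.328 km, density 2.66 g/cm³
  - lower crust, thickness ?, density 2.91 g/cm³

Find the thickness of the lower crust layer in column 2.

8.79 km

Take the compensation level at the base of the deeper column (depth z_c below the surface of column 1) and equate Σ ρ_i t_i down to z_c; mantle fills any gap and the z_c terms cancel.
Column 1: 2.904×0.907 + 21.13×2.86 + 19.65×2.94 + (z_c − 43.684)×3.4
Column 2: 5.5×0 + 6.328×2.66 + x×2.91 + (z_c − 5.5 − 6.328 − x)×3.4
The z_c×3.4 term appears on both sides and cancels. Collect the known terms of each column as K = Σ(ρt)_known − 3.4 × (depth of known layers): K_1 = 120.836728 − 3.4×43.684 = −27.688872; K_2 = 16.83248 − 3.4×(5.5 + 6.328) = −23.38272.
Balance: K_1 = K_2 − x×(3.4 − 2.91), so x = (K_2 − K_1)/(3.4 − 2.91) = 4.30615/0.49 = 8.79 km.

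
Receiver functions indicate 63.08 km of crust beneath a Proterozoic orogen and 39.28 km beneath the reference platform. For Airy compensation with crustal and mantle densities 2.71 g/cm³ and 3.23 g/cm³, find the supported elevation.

3.83 km

Excess crust Δ = 63.08 km − 39.28 km = 23.8 km, split between elevation h and root r with h + r = Δ.
Airy balance ρ_c h = (ρ_m − ρ_c) r gives r = h ρ_c/(ρ_m − ρ_c), so h (1 + ρ_c/(ρ_m − ρ_c)) = Δ, i.e. h = Δ (ρ_m − ρ_c)/ρ_m.
h = 23.8 km × 0.52/3.23 = 3.83 km.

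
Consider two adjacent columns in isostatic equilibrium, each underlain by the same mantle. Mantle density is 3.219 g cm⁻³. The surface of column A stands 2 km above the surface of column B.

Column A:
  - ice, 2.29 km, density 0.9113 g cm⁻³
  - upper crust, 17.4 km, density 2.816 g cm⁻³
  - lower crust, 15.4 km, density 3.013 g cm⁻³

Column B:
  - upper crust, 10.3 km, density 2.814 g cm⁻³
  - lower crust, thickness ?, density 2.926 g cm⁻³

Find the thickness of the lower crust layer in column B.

16.6 km

Take the compensation level at the base of the deeper column (depth z_c below the surface of column A) and equate Σ ρ_i t_i down to z_c; mantle fills any gap and the z_c terms cancel.
Column A: 2.29×0.9113 + 17.4×2.816 + 15.4×3.013 + (z_c − 35.09)×3.219
Column B: 2×0 + 10.3×2.814 + x×2.926 + (z_c − 2 − 10.3 − x)×3.219
The z_c×3.219 term appears on both sides and cancels. Collect the known terms of each column as K = Σ(ρt)_known − 3.219 × (depth of known layers): K_A = 97.485477 − 3.219×35.09 = −15.469233; K_B = 28.9842 − 3.219×(2 + 10.3) = −10.6095.
Balance: K_A = K_B − x×(3.219 − 2.926), so x = (K_B − K_A)/(3.219 − 2.926) = 4.85973/0.293 = 16.6 km.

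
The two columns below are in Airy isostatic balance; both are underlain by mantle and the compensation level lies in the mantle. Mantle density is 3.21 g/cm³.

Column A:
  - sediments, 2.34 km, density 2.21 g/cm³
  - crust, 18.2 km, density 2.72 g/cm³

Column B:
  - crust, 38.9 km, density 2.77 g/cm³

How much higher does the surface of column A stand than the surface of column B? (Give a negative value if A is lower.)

−1.82 km

For any compensation level in the mantle, the mantle terms cancel and isostasy reduces to e = (Σt_A − Σt_B) − (Σ(ρt)_A − Σ(ρt)_B) / ρ_m.
Σt_A = 20.54 km; Σt_B = 38.9 km; Σ(ρt)_A = 54.6754; Σ(ρt)_B = 107.753 (in km·g/cm³).
e = (20.54 − 38.9) − (54.6754 − 107.753) / 3.21 = −1.82 km.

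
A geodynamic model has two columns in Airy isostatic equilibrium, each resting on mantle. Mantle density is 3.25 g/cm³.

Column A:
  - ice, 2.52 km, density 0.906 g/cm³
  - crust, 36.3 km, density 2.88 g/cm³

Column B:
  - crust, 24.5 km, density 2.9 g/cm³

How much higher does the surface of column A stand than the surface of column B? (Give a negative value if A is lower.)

For any compensation level in the mantle, the mantle terms cancel and isostasy reduces to e = (Σt_A − Σt_B) − (Σ(ρt)_A − Σ(ρt)_B) / ρ_m.
Σt_A = 38.82 km; Σt_B = 24.5 km; Σ(ρt)_A = 106.82712; Σ(ρt)_B = 71.05 (in km·g/cm³).
e = (38.82 − 24.5) − (106.82712 − 71.05) / 3.25 = 3.31 km.

3.31 km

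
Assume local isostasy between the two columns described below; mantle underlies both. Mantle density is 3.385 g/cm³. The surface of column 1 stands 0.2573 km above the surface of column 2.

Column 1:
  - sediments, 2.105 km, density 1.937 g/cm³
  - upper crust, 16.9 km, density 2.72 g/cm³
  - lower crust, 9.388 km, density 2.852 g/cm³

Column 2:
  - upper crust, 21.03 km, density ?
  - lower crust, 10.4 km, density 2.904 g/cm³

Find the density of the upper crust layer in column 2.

Take the compensation level at the base of the deeper column (depth z_c below the surface of column 1) and equate Σ ρ_i t_i down to z_c; mantle fills any gap and the z_c terms cancel.
Column 1: 2.105×1.937 + 16.9×2.72 + 9.388×2.852 + (z_c − 28.393)×3.385
Column 2: 0.2573×0 + 21.03×ρ + 10.4×2.904 + (z_c − 0.2573 − 31.43)×3.385
The z_c×3.385 term appears on both sides and cancels. Collect the known terms of each column as K = Σ(ρt)_known − 3.385 × (depth of known layers): K_1 = 76.819961 − 3.385×28.393 = −19.290344; K_2 = 30.2016 − 3.385×(0.2573 + 31.43) = −77.0599105.
Balance: K_1 = K_2 + 21.03×ρ, so ρ = (K_1 − K_2)/21.03 = 57.7696/21.03 = 2.75 g/cm³.

2.75 g/cm³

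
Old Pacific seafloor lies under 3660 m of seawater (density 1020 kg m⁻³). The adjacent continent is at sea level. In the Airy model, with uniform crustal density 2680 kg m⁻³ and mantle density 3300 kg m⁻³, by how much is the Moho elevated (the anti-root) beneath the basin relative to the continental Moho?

9800 m

By Archimedes' principle applied to the lithosphere: replacing crust with seawater at the top is compensated by replacing crust with mantle at the base: d (ρ_c − ρ_w) = a (ρ_m − ρ_c).
a = d (ρ_c − ρ_w)/(ρ_m − ρ_c) = 3660 m × 1660/620 = 9800 m.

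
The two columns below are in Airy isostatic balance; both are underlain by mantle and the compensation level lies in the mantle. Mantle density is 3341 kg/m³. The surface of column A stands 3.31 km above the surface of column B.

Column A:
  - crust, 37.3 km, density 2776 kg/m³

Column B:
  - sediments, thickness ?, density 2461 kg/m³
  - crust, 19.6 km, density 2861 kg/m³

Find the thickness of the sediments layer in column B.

0.691 km

Take the compensation level at the base of the deeper column (depth z_c below the surface of column A) and equate Σ ρ_i t_i down to z_c; mantle fills any gap and the z_c terms cancel.
Column A: 37.3×2776 + (z_c − 37.3)×3341
Column B: 3.31×0 + x×2461 + 19.6×2861 + (z_c − 3.31 − 19.6 − x)×3341
The z_c×3341 term appears on both sides and cancels. Collect the known terms of each column as K = Σ(ρt)_known − 3341 × (depth of known layers): K_A = 103544.8 − 3341×37.3 = −21074.5; K_B = 56075.6 − 3341×(3.31 + 19.6) = −20466.71.
Balance: K_A = K_B − x×(3341 − 2461), so x = (K_B − K_A)/(3341 − 2461) = 607.79/880 = 0.691 km.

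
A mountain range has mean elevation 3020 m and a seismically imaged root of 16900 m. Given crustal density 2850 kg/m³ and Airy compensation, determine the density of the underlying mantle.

Airy balance: ρ_c h = (ρ_m − ρ_c) r → ρ_m = ρ_c (1 + h/r).
ρ_m = 2850 × (1 + 3020 m/16900 m) = 3360 kg/m³.

3360 kg/m³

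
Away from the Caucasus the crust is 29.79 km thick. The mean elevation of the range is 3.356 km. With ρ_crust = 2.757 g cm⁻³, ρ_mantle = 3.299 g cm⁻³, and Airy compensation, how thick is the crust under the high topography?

Root depth r = h ρ_c / (ρ_m − ρ_c) = 3.356 km × 2.757 / 0.542 = 17.07 km.
Total thickness = T + h + r = 29.79 km + 3.356 km + 17.07 km = 50.2 km.

50.2 km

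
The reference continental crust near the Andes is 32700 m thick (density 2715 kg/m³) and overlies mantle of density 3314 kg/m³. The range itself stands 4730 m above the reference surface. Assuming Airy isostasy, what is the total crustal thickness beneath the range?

Root depth r = h ρ_c / (ρ_m − ρ_c) = 4730 m × 2715 / 599 = 21440 m.
Total thickness = T + h + r = 32700 m + 4730 m + 21440 m = 58900 m.

58900 m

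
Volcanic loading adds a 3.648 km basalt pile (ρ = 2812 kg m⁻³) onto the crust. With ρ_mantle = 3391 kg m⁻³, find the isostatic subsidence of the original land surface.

Subaerial loading: s = t ρ_load / ρ_m.
s = 3.648 km × 2812/3391 = 3.03 km.

3.03 km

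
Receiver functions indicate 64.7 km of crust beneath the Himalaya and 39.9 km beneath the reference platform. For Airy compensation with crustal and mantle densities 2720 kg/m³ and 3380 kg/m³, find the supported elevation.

4.84 km

Excess crust Δ = 64.7 km − 39.9 km = 24.8 km, split between elevation h and root r with h + r = Δ.
Airy balance ρ_c h = (ρ_m − ρ_c) r gives r = h ρ_c/(ρ_m − ρ_c), so h (1 + ρ_c/(ρ_m − ρ_c)) = Δ, i.e. h = Δ (ρ_m − ρ_c)/ρ_m.
h = 24.8 km × 660/3380 = 4.84 km.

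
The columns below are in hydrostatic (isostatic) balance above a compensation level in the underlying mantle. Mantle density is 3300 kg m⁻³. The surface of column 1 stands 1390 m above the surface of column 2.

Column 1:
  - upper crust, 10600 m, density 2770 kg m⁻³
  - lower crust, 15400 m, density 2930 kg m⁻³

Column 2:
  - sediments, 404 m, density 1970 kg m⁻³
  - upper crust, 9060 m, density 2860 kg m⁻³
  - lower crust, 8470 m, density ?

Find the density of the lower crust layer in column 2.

Take the compensation level at the base of the deeper column (depth z_c below the surface of column 1) and equate Σ ρ_i t_i down to z_c; mantle fills any gap and the z_c terms cancel.
Column 1: 10600×2770 + 15400×2930 + (z_c − 26000)×3300
Column 2: 1390×0 + 404×1970 + 9060×2860 + 8470×ρ + (z_c − 1390 − 17934)×3300
The z_c×3300 term appears on both sides and cancels. Collect the known terms of each column as K = Σ(ρt)_known − 3300 × (depth of known layers): K_1 = 74484000 − 3300×26000 = −11316000; K_2 = 26707480 − 3300×(1390 + 17934) = −37061720.
Balance: K_1 = K_2 + 8470×ρ, so ρ = (K_1 − K_2)/8470 = 25745700/8470 = 3040 kg m⁻³.

3040 kg m⁻³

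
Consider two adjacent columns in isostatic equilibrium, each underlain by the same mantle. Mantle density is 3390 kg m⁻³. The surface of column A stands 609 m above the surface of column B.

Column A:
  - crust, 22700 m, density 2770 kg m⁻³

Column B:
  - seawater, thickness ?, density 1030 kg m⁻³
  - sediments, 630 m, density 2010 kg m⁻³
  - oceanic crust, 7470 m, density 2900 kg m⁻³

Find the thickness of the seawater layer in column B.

3170 m

Take the compensation level at the base of the deeper column (depth z_c below the surface of column A) and equate Σ ρ_i t_i down to z_c; mantle fills any gap and the z_c terms cancel.
Column A: 22700×2770 + (z_c − 22700)×3390
Column B: 609×0 + x×1030 + 630×2010 + 7470×2900 + (z_c − 609 − 8100 − x)×3390
The z_c×3390 term appears on both sides and cancels. Collect the known terms of each column as K = Σ(ρt)_known − 3390 × (depth of known layers): K_A = 62879000 − 3390×22700 = −14074000; K_B = 22929300 − 3390×(609 + 8100) = −6594210.
Balance: K_A = K_B − x×(3390 − 1030), so x = (K_B − K_A)/(3390 − 1030) = 7479790/2360 = 3170 m.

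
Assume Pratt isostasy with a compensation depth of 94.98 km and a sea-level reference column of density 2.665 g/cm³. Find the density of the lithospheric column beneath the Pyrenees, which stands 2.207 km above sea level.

2.6 g/cm³

Pratt balance: ρ_ref D = ρ (D + h).
ρ = ρ_ref D/(D + h) = 2.665 × 94.98 km/(94.98 km + 2.207 km) = 2.6 g/cm³.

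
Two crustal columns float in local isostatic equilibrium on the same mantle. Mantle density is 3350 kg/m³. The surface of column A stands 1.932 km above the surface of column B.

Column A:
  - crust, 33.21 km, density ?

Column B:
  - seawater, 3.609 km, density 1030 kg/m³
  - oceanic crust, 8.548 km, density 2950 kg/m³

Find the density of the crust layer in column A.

2800 kg/m³

Take the compensation level at the base of the deeper column (depth z_c below the surface of column A) and equate Σ ρ_i t_i down to z_c; mantle fills any gap and the z_c terms cancel.
Column A: 33.21×ρ + (z_c − 33.21)×3350
Column B: 1.932×0 + 3.609×1030 + 8.548×2950 + (z_c − 1.932 − 12.157)×3350
The z_c×3350 term appears on both sides and cancels. Collect the known terms of each column as K = Σ(ρt)_known − 3350 × (depth of known layers): K_A = 0 − 3350×33.21 = −111253.5; K_B = 28933.87 − 3350×(1.932 + 12.157) = −18264.28.
Balance: K_A + 33.21×ρ = K_B, so ρ = (K_B − K_A)/33.21 = 92989.2/33.21 = 2800 kg/m³.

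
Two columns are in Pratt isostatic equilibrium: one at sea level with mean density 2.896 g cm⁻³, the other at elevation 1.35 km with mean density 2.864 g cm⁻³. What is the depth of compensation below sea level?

121 km

ρ_ref D = ρ (D + h) → D (ρ_ref − ρ) = ρ h.
D = ρ h/(ρ_ref − ρ) = 2.864 × 1.35 km/(2.896 − 2.864) = 121 km.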